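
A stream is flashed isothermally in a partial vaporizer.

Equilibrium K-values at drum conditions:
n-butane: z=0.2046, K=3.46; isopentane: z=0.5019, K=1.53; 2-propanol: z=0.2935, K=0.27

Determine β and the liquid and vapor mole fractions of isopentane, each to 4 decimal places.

β = 0.6301, x_isopentane = 0.3762, y_isopentane = 0.5757

Let β = V/F and solve Σ zᵢ(Kᵢ−1)/(1+β(Kᵢ−1)) = 0.
Check two-phase: ΣzᵢKᵢ = 1.5551 > 1 and Σzᵢ/Kᵢ = 1.4742 > 1, so g(0) = 0.5551 > 0 and g(1) = -0.4742 < 0.
Newton iteration, β⁰ = 0.5:
  β = 0.5000: g = 0.09858, g' = -0.7250 → β = 0.6360
  β = 0.6360: g = -0.00471, g' = -0.8121 → β = 0.6302
  β = 0.6302: g = -0.00002, g' = -0.8060 → β = 0.6301
Converged at β = 0.6301.
Compositions from xᵢ = zᵢ/(1+β(Kᵢ−1)), yᵢ = Kᵢxᵢ:
  n-butane: x = 0.0802, y = 0.2776
  isopentane: x = 0.3762, y = 0.5757
  2-propanol: x = 0.5435, y = 0.1468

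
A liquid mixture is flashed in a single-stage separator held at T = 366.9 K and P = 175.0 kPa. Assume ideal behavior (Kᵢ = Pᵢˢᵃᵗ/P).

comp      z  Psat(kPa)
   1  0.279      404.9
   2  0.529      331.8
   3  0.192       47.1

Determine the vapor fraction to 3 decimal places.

ψ = 0.918

Raoult's law: Kᵢ = Pᵢˢᵃᵗ/P = Pᵢˢᵃᵗ/175.0.
  K_1 = 404.9/175.0 = 2.31371, K_2 = 331.8/175.0 = 1.89600, K_3 = 47.1/175.0 = 0.26914
Rachford–Rice: g(ψ) = Σ zᵢ(Kᵢ−1)/(1+ψ(Kᵢ−1)) = 0.
g(0) = ΣzᵢKᵢ − 1 = 0.700 and g(1) = 1 − Σzᵢ/Kᵢ = -0.113, so a root lies in (0, 1).
Newton–Raphson from ψ = 0.35:
  ψ = 0.350: g = 0.4234, g' = -0.657 → ψ = 0.994
  ψ = 0.994: g = -0.1036, g' = -1.581 → ψ = 0.929
  ψ = 0.929: g = -0.0129, g' = -1.218 → ψ = 0.918
Converged at ψ = 0.918.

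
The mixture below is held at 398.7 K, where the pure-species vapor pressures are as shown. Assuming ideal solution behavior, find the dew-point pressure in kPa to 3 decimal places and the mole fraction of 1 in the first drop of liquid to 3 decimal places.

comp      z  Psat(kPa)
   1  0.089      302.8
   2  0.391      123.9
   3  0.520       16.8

At the dew point ψ → 1, so Σzᵢ/Kᵢ = 1 with Kᵢ = Pᵢˢᵃᵗ/P ⇒ 1/P = Σzᵢ/Pᵢˢᵃᵗ.
1/P = 0.089/302.8 + 0.391/123.9 + 0.520/16.8 = 0.034402 ⇒ P = 29.068 kPa
xᵢ = zᵢP/Pᵢˢᵃᵗ ⇒ x_1 = 0.089·29.068/302.8 = 0.009

Pdew = 29.068 kPa, x_1 = 0.009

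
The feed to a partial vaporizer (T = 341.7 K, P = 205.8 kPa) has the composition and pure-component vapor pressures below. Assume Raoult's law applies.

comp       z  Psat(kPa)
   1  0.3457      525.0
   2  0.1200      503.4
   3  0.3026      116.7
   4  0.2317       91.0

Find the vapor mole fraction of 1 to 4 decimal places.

y_1 = 0.4572

Raoult's law: Kᵢ = Pᵢˢᵃᵗ/P = Pᵢˢᵃᵗ/205.8.
  K_1 = 525.0/205.8 = 2.551020, K_2 = 503.4/205.8 = 2.446064, K_3 = 116.7/205.8 = 0.567055, K_4 = 91.0/205.8 = 0.442177
Let ψ = V/F and solve Σ zᵢ(Kᵢ−1)/(1+ψ(Kᵢ−1)) = 0.
Check two-phase: ΣzᵢKᵢ = 1.4495 > 1 and Σzᵢ/Kᵢ = 1.2422 > 1, so g(0) = 0.4495 > 0 and g(1) = -0.2422 < 0.
Iterate (Newton) starting at ψ = 0.35:
  ψ = 0.3500: g = 0.14773, g' = -0.6501 → ψ = 0.5772
  ψ = 0.5772: g = 0.01219, g' = -0.5637 → ψ = 0.5989
Converged at ψ = 0.5989.
Compositions from xᵢ = zᵢ/(1+ψ(Kᵢ−1)), yᵢ = Kᵢxᵢ:
  1: x = 0.1792, y = 0.4572
  2: x = 0.0643, y = 0.1573
  3: x = 0.4085, y = 0.2317
  4: x = 0.3479, y = 0.1539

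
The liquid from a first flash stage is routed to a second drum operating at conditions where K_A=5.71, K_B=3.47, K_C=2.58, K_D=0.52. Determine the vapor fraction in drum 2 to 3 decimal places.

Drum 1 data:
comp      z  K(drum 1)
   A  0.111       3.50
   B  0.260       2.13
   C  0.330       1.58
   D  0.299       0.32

Drum 1:
Let ψ₁ = V/F and solve Σ zᵢ(Kᵢ−1)/(1+ψ₁(Kᵢ−1)) = 0.
Check two-phase: ΣzᵢKᵢ = 1.559 > 1 and Σzᵢ/Kᵢ = 1.297 > 1, so g(0) = 0.559 > 0 and g(1) = -0.297 < 0.
Newton–Raphson from ψ₁ = 0.34:
  ψ₁ = 0.340: g = 0.2577, g' = -0.687 → ψ₁ = 0.715
  ψ₁ = 0.715: g = 0.0017, g' = -0.770 → ψ₁ = 0.717
Converged at ψ₁ = 0.717.
Drum-1 compositions:
  A: x = 0.040, y = 0.139
  B: x = 0.144, y = 0.306
  C: x = 0.233, y = 0.368
  D: x = 0.584, y = 0.187
Drum-2 feed = drum-1 liquid: z₂ = (0.0397, 0.1436, 0.2331, 0.5836).
Drum 2:
Let ψ₂ = V/F and solve Σ zᵢ(Kᵢ−1)/(1+ψ₂(Kᵢ−1)) = 0.
Check two-phase: ΣzᵢKᵢ = 1.630 > 1 and Σzᵢ/Kᵢ = 1.261 > 1, so g(0) = 0.630 > 0 and g(1) = -0.261 < 0.
Newton iteration, ψ₂⁰ = 0.5:
  ψ₂ = 0.500: g = 0.0517, g' = -0.668 → ψ₂ = 0.577
  ψ₂ = 0.577: g = 0.0016, g' = -0.629 → ψ₂ = 0.580
Converged at ψ₂ = 0.580.
  A: x = 0.011, y = 0.061
  B: x = 0.059, y = 0.205
  C: x = 0.122, y = 0.314
  D: x = 0.809, y = 0.421

V/F (drum 2) = 0.580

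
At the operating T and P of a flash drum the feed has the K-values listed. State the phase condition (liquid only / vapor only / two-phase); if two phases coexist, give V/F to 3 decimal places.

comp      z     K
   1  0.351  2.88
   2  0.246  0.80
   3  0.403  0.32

ΣzᵢKᵢ = 1.337; Σzᵢ/Kᵢ = 1.689.
Both exceed 1, so a two-phase solution exists.
Material balance + equilibrium reduce to Σ zᵢ(Kᵢ−1)/(1+ψ(Kᵢ−1)) = 0.
Newton iteration, ψ⁰ = 0.5:
  ψ = 0.500: g = -0.1297, g' = -0.770 → ψ = 0.331
  ψ = 0.331: g = 0.0001, g' = -0.793 → ψ = 0.332
Converged at ψ = 0.332.

two-phase, V/F = 0.332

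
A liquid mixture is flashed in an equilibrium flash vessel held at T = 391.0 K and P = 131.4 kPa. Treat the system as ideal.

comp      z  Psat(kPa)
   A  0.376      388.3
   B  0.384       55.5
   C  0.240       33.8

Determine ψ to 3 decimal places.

ψ = 0.265

Raoult's law: Kᵢ = Pᵢˢᵃᵗ/P = Pᵢˢᵃᵗ/131.4.
  K_A = 388.3/131.4 = 2.95510, K_B = 55.5/131.4 = 0.42237, K_C = 33.8/131.4 = 0.25723
Rachford–Rice: g(ψ) = Σ zᵢ(Kᵢ−1)/(1+ψ(Kᵢ−1)) = 0.
Feasibility: ΣzᵢKᵢ = 1.335, Σzᵢ/Kᵢ = 1.969 — both > 1, two phases present.
Newton–Raphson from ψ = 0.5:
  ψ = 0.500: g = -0.2237, g' = -0.956 → ψ = 0.266
  ψ = 0.266: g = -0.0006, g' = -1.007 → ψ = 0.265
Converged at ψ = 0.265.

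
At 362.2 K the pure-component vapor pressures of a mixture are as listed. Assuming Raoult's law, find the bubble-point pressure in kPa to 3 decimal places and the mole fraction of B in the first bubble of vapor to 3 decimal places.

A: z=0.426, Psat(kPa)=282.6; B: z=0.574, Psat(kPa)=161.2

At the bubble point ψ → 0, so ΣzᵢKᵢ = 1 with Kᵢ = Pᵢˢᵃᵗ/P ⇒ P = ΣzᵢPᵢˢᵃᵗ.
P = 0.426·282.6 + 0.574·161.2 = 212.916 kPa
yᵢ = zᵢPᵢˢᵃᵗ/P ⇒ y_B = 0.574·161.2/212.916 = 0.435

Pbub = 212.916 kPa, y_B = 0.435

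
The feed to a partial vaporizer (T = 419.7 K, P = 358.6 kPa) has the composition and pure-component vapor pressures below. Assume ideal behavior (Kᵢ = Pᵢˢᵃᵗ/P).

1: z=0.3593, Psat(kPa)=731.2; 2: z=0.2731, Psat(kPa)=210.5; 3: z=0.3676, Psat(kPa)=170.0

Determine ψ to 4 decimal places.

ψ = 0.1347

Raoult's law: Kᵢ = Pᵢˢᵃᵗ/P = Pᵢˢᵃᵗ/358.6.
  K_1 = 731.2/358.6 = 2.039041, K_2 = 210.5/358.6 = 0.587005, K_3 = 170.0/358.6 = 0.474066
Newton–Raphson from ψ = 0.5:
  ψ = 0.5000: g = -0.15877, g' = -0.4292 → ψ = 0.1301
  ψ = 0.1301: g = 0.00216, g' = -0.4702 → ψ = 0.1347
Converged at ψ = 0.1347.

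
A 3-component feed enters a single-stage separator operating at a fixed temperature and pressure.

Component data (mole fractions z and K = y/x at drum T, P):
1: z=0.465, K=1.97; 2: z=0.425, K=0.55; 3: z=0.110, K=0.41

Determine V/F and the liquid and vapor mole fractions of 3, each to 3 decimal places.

V/F = 0.416, x_3 = 0.146, y_3 = 0.060

Rachford–Rice: g(V/F) = Σ zᵢ(Kᵢ−1)/(1+V/F(Kᵢ−1)) = 0.
Feasibility: ΣzᵢKᵢ = 1.195, Σzᵢ/Kᵢ = 1.277 — both > 1, two phases present.
Newton iteration, V/F⁰ = 0.62:
  V/F = 0.620: g = -0.0859, g' = -0.431 → V/F = 0.421
  V/F = 0.421: g = -0.0019, g' = -0.419 → V/F = 0.416
Converged at V/F = 0.416.
Compositions from xᵢ = zᵢ/(1+V/F(Kᵢ−1)), yᵢ = Kᵢxᵢ:
  1: x = 0.331, y = 0.653
  2: x = 0.523, y = 0.288
  3: x = 0.146, y = 0.060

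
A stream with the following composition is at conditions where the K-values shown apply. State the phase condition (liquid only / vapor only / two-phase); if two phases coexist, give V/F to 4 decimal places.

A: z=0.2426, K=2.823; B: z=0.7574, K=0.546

two-phase, V/F = 0.1189

ΣzᵢKᵢ = 1.0984; Σzᵢ/Kᵢ = 1.4731.
Both exceed 1, so a two-phase solution exists.
Material balance + equilibrium reduce to Σ zᵢ(Kᵢ−1)/(1+ψ(Kᵢ−1)) = 0.
Newton iteration, ψ⁰ = 0.5:
  ψ = 0.5000: g = -0.21347, g' = -0.4819 → ψ = 0.0570
  ψ = 0.0570: g = 0.04760, g' = -0.8260 → ψ = 0.1147
  ψ = 0.1147: g = 0.00305, g' = -0.7253 → ψ = 0.1189
Converged at ψ = 0.1189.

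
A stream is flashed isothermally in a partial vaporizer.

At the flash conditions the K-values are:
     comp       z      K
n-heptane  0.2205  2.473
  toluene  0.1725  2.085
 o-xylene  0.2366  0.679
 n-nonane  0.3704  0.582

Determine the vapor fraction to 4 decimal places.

Iterate (Newton) starting at ψ = 0.5:
  ψ = 0.5000: g = 0.02217, g' = -0.3820 → ψ = 0.5580
  ψ = 0.5580: g = 0.00039, g' = -0.3692 → ψ = 0.5591
Converged at ψ = 0.5591.

ψ = 0.5591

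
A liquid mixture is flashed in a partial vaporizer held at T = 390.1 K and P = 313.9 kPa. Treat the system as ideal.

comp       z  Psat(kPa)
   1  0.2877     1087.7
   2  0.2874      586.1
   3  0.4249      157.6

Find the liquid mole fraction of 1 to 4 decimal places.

x_1 = 0.0922

Raoult's law: Kᵢ = Pᵢˢᵃᵗ/P = Pᵢˢᵃᵗ/313.9.
  K_1 = 1087.7/313.9 = 3.465116, K_2 = 586.1/313.9 = 1.867155, K_3 = 157.6/313.9 = 0.502071
Material balance + equilibrium reduce to Σ zᵢ(Kᵢ−1)/(1+V/F(Kᵢ−1)) = 0.
g(0) = ΣzᵢKᵢ − 1 = 0.7469 and g(1) = 1 − Σzᵢ/Kᵢ = -0.0832, so a root lies in (0, 1).
Newton–Raphson from V/F = 0.31:
  V/F = 0.3100: g = 0.34824, g' = -0.8433 → V/F = 0.7230
  V/F = 0.7230: g = 0.07753, g' = -0.5647 → V/F = 0.8603
  V/F = 0.8603: g = -0.00009, g' = -0.5728 → V/F = 0.8601
Converged at V/F = 0.8601.
Compositions from xᵢ = zᵢ/(1+V/F(Kᵢ−1)), yᵢ = Kᵢxᵢ:
  1: x = 0.0922, y = 0.3195
  2: x = 0.1646, y = 0.3074
  3: x = 0.7432, y = 0.3731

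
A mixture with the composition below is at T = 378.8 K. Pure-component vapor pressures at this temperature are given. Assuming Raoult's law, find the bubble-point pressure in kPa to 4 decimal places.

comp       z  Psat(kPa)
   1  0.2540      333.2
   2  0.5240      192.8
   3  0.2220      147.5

At the bubble point ψ → 0, so ΣzᵢKᵢ = 1 with Kᵢ = Pᵢˢᵃᵗ/P ⇒ P = ΣzᵢPᵢˢᵃᵗ.
P = 0.2540·333.2 + 0.5240·192.8 + 0.2220·147.5 = 218.4050 kPa

Pbub = 218.4050 kPa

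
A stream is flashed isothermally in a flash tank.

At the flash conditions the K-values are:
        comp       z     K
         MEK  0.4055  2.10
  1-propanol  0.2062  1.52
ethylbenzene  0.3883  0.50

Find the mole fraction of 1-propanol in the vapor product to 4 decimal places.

y_1-propanol = 0.2234

Let ψ = V/F and solve Σ zᵢ(Kᵢ−1)/(1+ψ(Kᵢ−1)) = 0.
g(0) = ΣzᵢKᵢ − 1 = 0.3591 and g(1) = 1 − Σzᵢ/Kᵢ = -0.1054, so a root lies in (0, 1).
Newton iteration, ψ⁰ = 0.4:
  ψ = 0.4000: g = 0.15583, g' = -0.4265 → ψ = 0.7654
  ψ = 0.7654: g = 0.00436, g' = -0.4279 → ψ = 0.7756
  ψ = 0.7756: g = -0.00001, g' = -0.4302 → ψ = 0.7755
Converged at ψ = 0.7755.
Compositions from xᵢ = zᵢ/(1+ψ(Kᵢ−1)), yᵢ = Kᵢxᵢ:
  MEK: x = 0.2188, y = 0.4595
  1-propanol: x = 0.1469, y = 0.2234
  ethylbenzene: x = 0.6342, y = 0.3171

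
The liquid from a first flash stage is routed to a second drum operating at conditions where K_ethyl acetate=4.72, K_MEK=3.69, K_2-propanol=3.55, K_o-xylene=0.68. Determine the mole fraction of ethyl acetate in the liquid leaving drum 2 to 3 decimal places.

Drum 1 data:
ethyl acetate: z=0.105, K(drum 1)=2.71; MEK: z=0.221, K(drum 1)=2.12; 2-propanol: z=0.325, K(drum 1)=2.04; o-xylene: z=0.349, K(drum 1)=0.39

x_ethyl acetate (drum 2) = 0.011

Drum 1:
Let ψ₁ = V/F and solve Σ zᵢ(Kᵢ−1)/(1+ψ₁(Kᵢ−1)) = 0.
Check two-phase: ΣzᵢKᵢ = 1.552 > 1 and Σzᵢ/Kᵢ = 1.197 > 1, so g(0) = 0.552 > 0 and g(1) = -0.197 < 0.
Iterate (Newton) starting at ψ₁ = 0.57:
  ψ₁ = 0.570: g = 0.1278, g' = -0.626 → ψ₁ = 0.774
  ψ₁ = 0.774: g = -0.0064, g' = -0.711 → ψ₁ = 0.765
Converged at ψ₁ = 0.765.
Drum-1 compositions:
  ethyl acetate: x = 0.045, y = 0.123
  MEK: x = 0.119, y = 0.252
  2-propanol: x = 0.181, y = 0.369
  o-xylene: x = 0.655, y = 0.255
Drum-2 feed = drum-1 liquid: z₂ = (0.0455, 0.1190, 0.1810, 0.6545).
Drum 2:
Rachford–Rice: g(ψ₂) = Σ zᵢ(Kᵢ−1)/(1+ψ₂(Kᵢ−1)) = 0.
Check two-phase: ΣzᵢKᵢ = 1.741 > 1 and Σzᵢ/Kᵢ = 1.055 > 1, so g(0) = 0.741 > 0 and g(1) = -0.055 < 0.
Newton–Raphson from ψ₂ = 0.56:
  ψ₂ = 0.560: g = 0.1175, g' = -0.502 → ψ₂ = 0.794
  ψ₂ = 0.794: g = 0.0167, g' = -0.377 → ψ₂ = 0.838
  ψ₂ = 0.838: g = 0.0003, g' = -0.363 → ψ₂ = 0.839
Converged at ψ₂ = 0.839.
  ethyl acetate: x = 0.011, y = 0.052
  MEK: x = 0.037, y = 0.135
  2-propanol: x = 0.058, y = 0.205
  o-xylene: x = 0.895, y = 0.608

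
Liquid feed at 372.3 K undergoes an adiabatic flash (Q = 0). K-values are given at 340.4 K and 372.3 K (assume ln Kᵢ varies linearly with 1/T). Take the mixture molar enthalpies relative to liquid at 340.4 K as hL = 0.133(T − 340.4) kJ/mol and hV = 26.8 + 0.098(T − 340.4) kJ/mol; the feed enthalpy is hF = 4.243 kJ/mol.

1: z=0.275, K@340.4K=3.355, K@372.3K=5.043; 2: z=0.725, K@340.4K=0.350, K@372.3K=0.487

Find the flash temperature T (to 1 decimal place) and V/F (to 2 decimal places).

Adiabatic flash: solve Rachford–Rice at each trial T, then check hF = ψ·hV(T) + (1−ψ)·hL(T).
  T = 340.4 K: K = (3.355, 0.350), RR gives ψ = 0.115, H_out = 3.088 kJ/mol
  T = 372.3 K: K = (5.043, 0.487), RR gives ψ = 0.357, H_out = 13.405 kJ/mol
  T = 356.4 K: K = (4.154, 0.416), RR gives ψ = 0.241, H_out = 8.455 kJ/mol
  T = 348.4 K: K = (3.742, 0.382), RR gives ψ = 0.181, H_out = 5.861 kJ/mol
  T = 344.4 K: K = (3.546, 0.366), RR gives ψ = 0.149, H_out = 4.503 kJ/mol
  T = 342.4 K: K = (3.450, 0.358), RR gives ψ = 0.132, H_out = 3.804 kJ/mol
Linear interpolation between T = 342.4 (H_out = 3.804) and T = 344.4 (H_out = 4.503) on hF = 4.243 gives T ≈ 343.7 K, at which ψ = 0.14.

T = 343.7 K, V/F = 0.14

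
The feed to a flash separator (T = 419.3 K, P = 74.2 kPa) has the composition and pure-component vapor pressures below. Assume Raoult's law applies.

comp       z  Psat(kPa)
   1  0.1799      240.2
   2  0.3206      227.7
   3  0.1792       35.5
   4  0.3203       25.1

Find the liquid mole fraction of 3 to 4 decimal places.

x_3 = 0.2566

Raoult's law: Kᵢ = Pᵢˢᵃᵗ/P = Pᵢˢᵃᵗ/74.2.
  K_1 = 240.2/74.2 = 3.237197, K_2 = 227.7/74.2 = 3.068733, K_3 = 35.5/74.2 = 0.478437, K_4 = 25.1/74.2 = 0.338275
Material balance + equilibrium reduce to Σ zᵢ(Kᵢ−1)/(1+β(Kᵢ−1)) = 0.
Check two-phase: ΣzᵢKᵢ = 1.7603 > 1 and Σzᵢ/Kᵢ = 1.4815 > 1, so g(0) = 0.7603 > 0 and g(1) = -0.4815 < 0.
Newton–Raphson from β = 0.37:
  β = 0.3700: g = 0.19940, g' = -1.0305 → β = 0.5635
  β = 0.5635: g = 0.01394, g' = -0.9231 → β = 0.5786
Converged at β = 0.5786.
Compositions from xᵢ = zᵢ/(1+β(Kᵢ−1)), yᵢ = Kᵢxᵢ:
  1: x = 0.0784, y = 0.2538
  2: x = 0.1459, y = 0.4478
  3: x = 0.2566, y = 0.1228
  4: x = 0.5190, y = 0.1756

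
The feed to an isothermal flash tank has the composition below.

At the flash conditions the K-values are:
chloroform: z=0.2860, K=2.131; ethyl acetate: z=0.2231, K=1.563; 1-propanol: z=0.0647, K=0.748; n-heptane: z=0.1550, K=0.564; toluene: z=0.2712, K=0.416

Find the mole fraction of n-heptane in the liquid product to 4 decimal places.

Rachford–Rice: g(ψ) = Σ zᵢ(Kᵢ−1)/(1+ψ(Kᵢ−1)) = 0.
Feasibility: ΣzᵢKᵢ = 1.2068, Σzᵢ/Kᵢ = 1.2902 — both > 1, two phases present.
Newton–Raphson from ψ = 0.5:
  ψ = 0.5000: g = -0.02414, g' = -0.4304 → ψ = 0.4439
  ψ = 0.4439: g = -0.00013, g' = -0.4265 → ψ = 0.4436
Converged at ψ = 0.4436.
Compositions from xᵢ = zᵢ/(1+ψ(Kᵢ−1)), yᵢ = Kᵢxᵢ:
  chloroform: x = 0.1904, y = 0.4058
  ethyl acetate: x = 0.1785, y = 0.2790
  1-propanol: x = 0.0728, y = 0.0545
  n-heptane: x = 0.1922, y = 0.1084
  toluene: x = 0.3660, y = 0.1523

x_n-heptane = 0.1922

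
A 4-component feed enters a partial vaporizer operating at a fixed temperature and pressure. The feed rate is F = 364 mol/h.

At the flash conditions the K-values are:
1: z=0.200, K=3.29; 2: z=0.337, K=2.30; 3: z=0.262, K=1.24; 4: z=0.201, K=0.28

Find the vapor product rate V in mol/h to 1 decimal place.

V = 324.9 mol/h

Material balance + equilibrium reduce to Σ zᵢ(Kᵢ−1)/(1+ψ(Kᵢ−1)) = 0.
Check two-phase: ΣzᵢKᵢ = 1.814 > 1 and Σzᵢ/Kᵢ = 1.136 > 1, so g(0) = 0.814 > 0 and g(1) = -0.136 < 0.
Iterate (Newton) starting at ψ = 0.68:
  ψ = 0.680: g = 0.1822, g' = -0.732 → ψ = 0.929
  ψ = 0.929: g = -0.0406, g' = -1.184 → ψ = 0.895
  ψ = 0.895: g = -0.0021, g' = -1.067 → ψ = 0.893
Converged at ψ = 0.893.
Then V = ψ·F = 0.8926·364 = 324.9 mol/h and L = F − V = 39.1 mol/h.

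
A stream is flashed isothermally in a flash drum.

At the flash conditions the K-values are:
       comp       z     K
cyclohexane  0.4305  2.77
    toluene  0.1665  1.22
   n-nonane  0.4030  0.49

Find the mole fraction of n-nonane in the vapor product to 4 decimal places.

Newton iteration, ψ⁰ = 0.62:
  ψ = 0.6200: g = 0.09496, g' = -0.5370 → ψ = 0.7968
  ψ = 0.7968: g = 0.00105, g' = -0.5354 → ψ = 0.7988
Converged at ψ = 0.7988.
Compositions from xᵢ = zᵢ/(1+ψ(Kᵢ−1)), yᵢ = Kᵢxᵢ:
  cyclohexane: x = 0.1783, y = 0.4940
  toluene: x = 0.1416, y = 0.1728
  n-nonane: x = 0.6800, y = 0.3332

y_n-nonane = 0.3332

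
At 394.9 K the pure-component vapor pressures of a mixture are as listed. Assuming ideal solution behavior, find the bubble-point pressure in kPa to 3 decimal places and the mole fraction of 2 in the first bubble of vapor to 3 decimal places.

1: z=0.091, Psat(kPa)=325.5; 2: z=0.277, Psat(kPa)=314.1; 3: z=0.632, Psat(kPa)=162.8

At the bubble point ψ → 0, so ΣzᵢKᵢ = 1 with Kᵢ = Pᵢˢᵃᵗ/P ⇒ P = ΣzᵢPᵢˢᵃᵗ.
P = 0.091·325.5 + 0.277·314.1 + 0.632·162.8 = 219.516 kPa
yᵢ = zᵢPᵢˢᵃᵗ/P ⇒ y_2 = 0.277·314.1/219.516 = 0.396

Pbub = 219.516 kPa, y_2 = 0.396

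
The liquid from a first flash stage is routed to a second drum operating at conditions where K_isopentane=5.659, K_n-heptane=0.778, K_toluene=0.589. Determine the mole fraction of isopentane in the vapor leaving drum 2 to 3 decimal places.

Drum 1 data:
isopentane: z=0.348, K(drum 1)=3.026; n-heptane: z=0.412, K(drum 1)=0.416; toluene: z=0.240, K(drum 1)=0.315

y_isopentane (drum 2) = 0.342

Drum 1:
Material balance + equilibrium reduce to Σ zᵢ(Kᵢ−1)/(1+ψ₁(Kᵢ−1)) = 0.
Feasibility: ΣzᵢKᵢ = 1.300, Σzᵢ/Kᵢ = 1.867 — both > 1, two phases present.
Newton–Raphson from ψ₁ = 0.5:
  ψ₁ = 0.500: g = -0.2396, g' = -0.893 → ψ₁ = 0.232
  ψ₁ = 0.232: g = 0.0061, g' = -1.009 → ψ₁ = 0.238
Converged at ψ₁ = 0.238.
Drum-1 compositions:
  isopentane: x = 0.235, y = 0.711
  n-heptane: x = 0.478, y = 0.199
  toluene: x = 0.287, y = 0.090
Drum-2 feed = drum-1 liquid: z₂ = (0.2348, 0.4784, 0.2867).
Drum 2:
Rachford–Rice: g(ψ₂) = Σ zᵢ(Kᵢ−1)/(1+ψ₂(Kᵢ−1)) = 0.
Check two-phase: ΣzᵢKᵢ = 1.870 > 1 and Σzᵢ/Kᵢ = 1.143 > 1, so g(0) = 0.870 > 0 and g(1) = -0.143 < 0.
Newton–Raphson from ψ₂ = 0.5:
  ψ₂ = 0.500: g = 0.0608, g' = -0.566 → ψ₂ = 0.607
  ψ₂ = 0.607: g = 0.0059, g' = -0.465 → ψ₂ = 0.620
Converged at ψ₂ = 0.620.
  isopentane: x = 0.060, y = 0.342
  n-heptane: x = 0.555, y = 0.432
  toluene: x = 0.385, y = 0.227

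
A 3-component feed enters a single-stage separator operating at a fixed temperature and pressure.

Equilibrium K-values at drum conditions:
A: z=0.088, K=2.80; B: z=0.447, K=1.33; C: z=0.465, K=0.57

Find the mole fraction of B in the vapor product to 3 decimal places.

y_B = 0.536

Iterate (Newton) starting at ψ = 0.5:
  ψ = 0.500: g = -0.0447, g' = -0.254 → ψ = 0.324
  ψ = 0.324: g = 0.0010, g' = -0.270 → ψ = 0.328
Converged at ψ = 0.328.
Compositions from xᵢ = zᵢ/(1+ψ(Kᵢ−1)), yᵢ = Kᵢxᵢ:
  A: x = 0.055, y = 0.155
  B: x = 0.403, y = 0.536
  C: x = 0.541, y = 0.309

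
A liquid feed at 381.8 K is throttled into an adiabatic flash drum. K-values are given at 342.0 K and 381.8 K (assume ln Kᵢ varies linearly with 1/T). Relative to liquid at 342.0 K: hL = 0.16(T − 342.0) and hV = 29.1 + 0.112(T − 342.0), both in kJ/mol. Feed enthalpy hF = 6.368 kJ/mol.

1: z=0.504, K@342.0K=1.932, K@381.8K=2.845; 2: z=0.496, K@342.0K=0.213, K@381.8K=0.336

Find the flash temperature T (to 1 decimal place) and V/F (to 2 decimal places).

T = 348.1 K, V/F = 0.19

Adiabatic flash: solve Rachford–Rice at each trial T, then check hF = ψ·hV(T) + (1−ψ)·hL(T).
  T = 342.0 K: K = (1.932, 0.213), RR gives ψ = 0.108, H_out = 3.149 kJ/mol
  T = 381.8 K: K = (2.845, 0.336), RR gives ψ = 0.490, H_out = 19.696 kJ/mol
  T = 361.9 K: K = (2.370, 0.271), RR gives ψ = 0.329, H_out = 12.446 kJ/mol
  T = 351.9 K: K = (2.145, 0.241), RR gives ψ = 0.231, H_out = 8.186 kJ/mol
  T = 346.9 K: K = (2.036, 0.227), RR gives ψ = 0.173, H_out = 5.774 kJ/mol
  T = 349.4 K: K = (2.090, 0.234), RR gives ψ = 0.203, H_out = 7.009 kJ/mol
  T = 348.1 K: K = (2.062, 0.230), RR gives ψ = 0.187, H_out = 6.375 kJ/mol
Linear interpolation between T = 346.9 (H_out = 5.774) and T = 348.1 (H_out = 6.375) on hF = 6.368 gives T ≈ 348.1 K, at which ψ = 0.19.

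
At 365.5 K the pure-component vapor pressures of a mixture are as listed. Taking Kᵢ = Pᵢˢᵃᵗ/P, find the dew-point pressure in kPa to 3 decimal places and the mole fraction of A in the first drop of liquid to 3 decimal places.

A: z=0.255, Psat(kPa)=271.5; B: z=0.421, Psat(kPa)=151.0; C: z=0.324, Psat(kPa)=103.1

Pdew = 145.563 kPa, x_A = 0.137

At the dew point ψ → 1, so Σzᵢ/Kᵢ = 1 with Kᵢ = Pᵢˢᵃᵗ/P ⇒ 1/P = Σzᵢ/Pᵢˢᵃᵗ.
1/P = 0.255/271.5 + 0.421/151.0 + 0.324/103.1 = 0.006870 ⇒ P = 145.563 kPa
xᵢ = zᵢP/Pᵢˢᵃᵗ ⇒ x_A = 0.255·145.563/271.5 = 0.137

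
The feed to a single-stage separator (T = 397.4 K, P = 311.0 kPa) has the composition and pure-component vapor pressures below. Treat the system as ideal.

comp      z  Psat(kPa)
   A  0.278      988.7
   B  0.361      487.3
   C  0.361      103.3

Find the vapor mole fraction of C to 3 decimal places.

y_C = 0.204

Raoult's law: Kᵢ = Pᵢˢᵃᵗ/P = Pᵢˢᵃᵗ/311.0.
  K_A = 988.7/311.0 = 3.17910, K_B = 487.3/311.0 = 1.56688, K_C = 103.3/311.0 = 0.33215
Iterate (Newton) starting at β = 0.66:
  β = 0.660: g = -0.0337, g' = -0.798 → β = 0.618
  β = 0.618: g = -0.0006, g' = -0.770 → β = 0.617
Converged at β = 0.617.
Compositions from xᵢ = zᵢ/(1+β(Kᵢ−1)), yᵢ = Kᵢxᵢ:
  A: x = 0.119, y = 0.377
  B: x = 0.267, y = 0.419
  C: x = 0.614, y = 0.204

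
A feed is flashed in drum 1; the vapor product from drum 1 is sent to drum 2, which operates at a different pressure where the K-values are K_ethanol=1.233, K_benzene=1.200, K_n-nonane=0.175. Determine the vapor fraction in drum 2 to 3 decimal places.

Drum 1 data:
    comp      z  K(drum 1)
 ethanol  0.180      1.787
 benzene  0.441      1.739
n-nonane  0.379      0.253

Drum 1:
Let ψ₁ = V/F and solve Σ zᵢ(Kᵢ−1)/(1+ψ₁(Kᵢ−1)) = 0.
Feasibility: ΣzᵢKᵢ = 1.184, Σzᵢ/Kᵢ = 1.852 — both > 1, two phases present.
Newton iteration, ψ₁⁰ = 0.35:
  ψ₁ = 0.350: g = -0.0133, g' = -0.608 → ψ₁ = 0.328
Converged at ψ₁ = 0.328.
Drum-1 compositions:
  ethanol: x = 0.143, y = 0.256
  benzene: x = 0.355, y = 0.617
  n-nonane: x = 0.502, y = 0.127
Drum-2 feed = drum-1 vapor: z₂ = (0.2557, 0.6173, 0.1270).
Drum 2:
Material balance + equilibrium reduce to Σ zᵢ(Kᵢ−1)/(1+ψ₂(Kᵢ−1)) = 0.
Feasibility: ΣzᵢKᵢ = 1.078, Σzᵢ/Kᵢ = 1.447 — both > 1, two phases present.
Newton iteration, ψ₂⁰ = 0.5:
  ψ₂ = 0.500: g = -0.0127, g' = -0.282 → ψ₂ = 0.455
  ψ₂ = 0.455: g = -0.0007, g' = -0.254 → ψ₂ = 0.452
Converged at ψ₂ = 0.452.
  ethanol: x = 0.231, y = 0.285
  benzene: x = 0.566, y = 0.679
  n-nonane: x = 0.203, y = 0.035

V/F (drum 2) = 0.452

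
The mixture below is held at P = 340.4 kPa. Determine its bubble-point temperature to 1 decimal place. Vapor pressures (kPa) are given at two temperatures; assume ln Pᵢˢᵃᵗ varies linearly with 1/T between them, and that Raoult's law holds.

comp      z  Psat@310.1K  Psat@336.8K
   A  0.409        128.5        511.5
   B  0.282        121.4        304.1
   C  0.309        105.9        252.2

T = 334.5 K

Bubble-point temperature: ΣzᵢPᵢˢᵃᵗ(T) = P. Interpolate ln Pᵢˢᵃᵗ = aᵢ + bᵢ/T.
  T = 310.1 K: ΣzᵢPᵢˢᵃᵗ = 119.51 kPa
  T = 336.8 K: ΣzᵢPᵢˢᵃᵗ = 372.89 kPa
  T = 323.5 K: ΣzᵢPᵢˢᵃᵗ = 214.98 kPa
  T = 330.1 K: ΣzᵢPᵢˢᵃᵗ = 283.64 kPa
  T = 333.5 K: ΣzᵢPᵢˢᵃᵗ = 326.19 kPa
  T = 335.1 K: ΣzᵢPᵢˢᵃᵗ = 348.14 kPa
Interpolating between 333.5 K and 335.1 K gives T ≈ 334.5 K.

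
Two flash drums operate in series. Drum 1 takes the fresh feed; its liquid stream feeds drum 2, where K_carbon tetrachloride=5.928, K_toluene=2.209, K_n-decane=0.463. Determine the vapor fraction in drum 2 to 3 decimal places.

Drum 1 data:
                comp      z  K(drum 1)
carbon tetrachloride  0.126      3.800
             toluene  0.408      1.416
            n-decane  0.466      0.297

Drum 1:
Newton iteration, ψ₁⁰ = 0.5:
  ψ₁ = 0.500: g = -0.2177, g' = -0.768 → ψ₁ = 0.216
  ψ₁ = 0.216: g = -0.0110, g' = -0.763 → ψ₁ = 0.202
Converged at ψ₁ = 0.202.
Drum-1 compositions:
  carbon tetrachloride: x = 0.080, y = 0.306
  toluene: x = 0.376, y = 0.533
  n-decane: x = 0.543, y = 0.161
Drum-2 feed = drum-1 liquid: z₂ = (0.0805, 0.3764, 0.5432).
Drum 2:
Let ψ₂ = V/F and solve Σ zᵢ(Kᵢ−1)/(1+ψ₂(Kᵢ−1)) = 0.
g(0) = ΣzᵢKᵢ − 1 = 0.560 and g(1) = 1 − Σzᵢ/Kᵢ = -0.357, so a root lies in (0, 1).
Iterate (Newton) starting at ψ₂ = 0.48:
  ψ₂ = 0.480: g = 0.0128, g' = -0.677 → ψ₂ = 0.499
Converged at ψ₂ = 0.499.
  carbon tetrachloride: x = 0.023, y = 0.138
  toluene: x = 0.235, y = 0.519
  n-decane: x = 0.742, y = 0.344

V/F (drum 2) = 0.499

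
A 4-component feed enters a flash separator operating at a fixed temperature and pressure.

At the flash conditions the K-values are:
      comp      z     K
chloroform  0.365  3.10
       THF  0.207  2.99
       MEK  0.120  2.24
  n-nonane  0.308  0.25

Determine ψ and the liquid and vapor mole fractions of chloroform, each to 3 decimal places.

ψ = 0.759, x_chloroform = 0.141, y_chloroform = 0.436

Let ψ = V/F and solve Σ zᵢ(Kᵢ−1)/(1+ψ(Kᵢ−1)) = 0.
g(0) = ΣzᵢKᵢ − 1 = 1.096 and g(1) = 1 − Σzᵢ/Kᵢ = -0.473, so a root lies in (0, 1).
Newton iteration, ψ⁰ = 0.5:
  ψ = 0.500: g = 0.3026, g' = -1.103 → ψ = 0.774
  ψ = 0.774: g = -0.0212, g' = -1.394 → ψ = 0.759
Converged at ψ = 0.759.
Compositions from xᵢ = zᵢ/(1+ψ(Kᵢ−1)), yᵢ = Kᵢxᵢ:
  chloroform: x = 0.141, y = 0.436
  THF: x = 0.082, y = 0.247
  MEK: x = 0.062, y = 0.138
  n-nonane: x = 0.715, y = 0.179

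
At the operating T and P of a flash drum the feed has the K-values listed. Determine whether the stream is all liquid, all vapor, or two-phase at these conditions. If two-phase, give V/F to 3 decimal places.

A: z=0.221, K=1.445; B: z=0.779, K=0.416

ΣzᵢKᵢ = 0.643; Σzᵢ/Kᵢ = 2.026.
Since ΣzᵢKᵢ < 1 the mixture is below its bubble point — single liquid phase.

all liquid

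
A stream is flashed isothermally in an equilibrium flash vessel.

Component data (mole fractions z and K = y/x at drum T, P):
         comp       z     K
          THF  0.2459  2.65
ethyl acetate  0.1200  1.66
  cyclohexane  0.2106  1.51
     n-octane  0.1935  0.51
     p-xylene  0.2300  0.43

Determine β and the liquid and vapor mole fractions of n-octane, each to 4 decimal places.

Rachford–Rice: g(β) = Σ zᵢ(Kᵢ−1)/(1+β(Kᵢ−1)) = 0.
Feasibility: ΣzᵢKᵢ = 1.3664, Σzᵢ/Kᵢ = 1.2188 — both > 1, two phases present.
Newton iteration, β⁰ = 0.65:
  β = 0.6500: g = -0.01553, g' = -0.5010 → β = 0.6190
  β = 0.6190: g = -0.00008, g' = -0.4960 → β = 0.6188
Converged at β = 0.6188.
Compositions from xᵢ = zᵢ/(1+β(Kᵢ−1)), yᵢ = Kᵢxᵢ:
  THF: x = 0.1217, y = 0.3224
  ethyl acetate: x = 0.0852, y = 0.1414
  cyclohexane: x = 0.1601, y = 0.2417
  n-octane: x = 0.2777, y = 0.1416
  p-xylene: x = 0.3553, y = 0.1528

β = 0.6188, x_n-octane = 0.2777, y_n-octane = 0.1416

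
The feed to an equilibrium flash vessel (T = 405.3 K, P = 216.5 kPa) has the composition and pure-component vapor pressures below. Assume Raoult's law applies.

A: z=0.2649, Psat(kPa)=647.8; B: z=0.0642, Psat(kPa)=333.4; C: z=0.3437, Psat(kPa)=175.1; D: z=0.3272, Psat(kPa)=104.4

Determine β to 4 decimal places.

β = 0.4789

Raoult's law: Kᵢ = Pᵢˢᵃᵗ/P = Pᵢˢᵃᵗ/216.5.
  K_A = 647.8/216.5 = 2.992148, K_B = 333.4/216.5 = 1.539954, K_C = 175.1/216.5 = 0.808776, K_D = 104.4/216.5 = 0.482217
Rachford–Rice: g(β) = Σ zᵢ(Kᵢ−1)/(1+β(Kᵢ−1)) = 0.
g(0) = ΣzᵢKᵢ − 1 = 0.3272 and g(1) = 1 − Σzᵢ/Kᵢ = -0.2337, so a root lies in (0, 1).
Iterate (Newton) starting at β = 0.5:
  β = 0.5000: g = -0.00960, g' = -0.4505 → β = 0.4787
  β = 0.4787: g = 0.00007, g' = -0.4576 → β = 0.4789
Converged at β = 0.4789.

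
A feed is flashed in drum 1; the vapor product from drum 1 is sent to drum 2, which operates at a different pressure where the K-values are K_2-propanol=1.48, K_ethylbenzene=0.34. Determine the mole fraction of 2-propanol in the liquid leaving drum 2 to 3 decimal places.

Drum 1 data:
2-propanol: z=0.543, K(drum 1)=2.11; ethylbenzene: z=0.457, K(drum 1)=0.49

x_2-propanol (drum 2) = 0.579

Drum 1:
Let ψ₁ = V/F and solve Σ zᵢ(Kᵢ−1)/(1+ψ₁(Kᵢ−1)) = 0.
Check two-phase: ΣzᵢKᵢ = 1.370 > 1 and Σzᵢ/Kᵢ = 1.190 > 1, so g(0) = 0.370 > 0 and g(1) = -0.190 < 0.
Newton–Raphson from ψ₁ = 0.5:
  ψ₁ = 0.500: g = 0.0748, g' = -0.491 → ψ₁ = 0.652
  ψ₁ = 0.652: g = 0.0003, g' = -0.492 → ψ₁ = 0.653
Converged at ψ₁ = 0.653.
Drum-1 compositions:
  2-propanol: x = 0.315, y = 0.664
  ethylbenzene: x = 0.685, y = 0.336
Drum-2 feed = drum-1 vapor: z₂ = (0.6643, 0.3357).
Drum 2:
Material balance + equilibrium reduce to Σ zᵢ(Kᵢ−1)/(1+ψ₂(Kᵢ−1)) = 0.
Feasibility: ΣzᵢKᵢ = 1.097, Σzᵢ/Kᵢ = 1.436 — both > 1, two phases present.
Binary case is linear: z₁(K₁−1)(1+ψ₂(K₂−1)) + z₂(K₂−1)(1+ψ₂(K₁−1)) = 0
⇒ ψ₂ = [z₁(K₁−1)+z₂(K₂−1)] / [−(K₁−1)(K₂−1)] = 0.0973/0.3168 = 0.307
  2-propanol: x = 0.579, y = 0.857
  ethylbenzene: x = 0.421, y = 0.143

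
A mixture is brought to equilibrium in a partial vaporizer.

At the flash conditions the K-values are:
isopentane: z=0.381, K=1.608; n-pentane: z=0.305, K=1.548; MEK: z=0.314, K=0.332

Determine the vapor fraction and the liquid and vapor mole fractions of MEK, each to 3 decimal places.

ψ = 0.486, x_MEK = 0.465, y_MEK = 0.154

Rachford–Rice: g(ψ) = Σ zᵢ(Kᵢ−1)/(1+ψ(Kᵢ−1)) = 0.
Feasibility: ΣzᵢKᵢ = 1.189, Σzᵢ/Kᵢ = 1.380 — both > 1, two phases present.
Newton–Raphson from ψ = 0.5:
  ψ = 0.500: g = -0.0061, g' = -0.455 → ψ = 0.487
  ψ = 0.487: g = -0.0000, g' = -0.449 → ψ = 0.486
Converged at ψ = 0.486.
Compositions from xᵢ = zᵢ/(1+ψ(Kᵢ−1)), yᵢ = Kᵢxᵢ:
  isopentane: x = 0.294, y = 0.473
  n-pentane: x = 0.241, y = 0.373
  MEK: x = 0.465, y = 0.154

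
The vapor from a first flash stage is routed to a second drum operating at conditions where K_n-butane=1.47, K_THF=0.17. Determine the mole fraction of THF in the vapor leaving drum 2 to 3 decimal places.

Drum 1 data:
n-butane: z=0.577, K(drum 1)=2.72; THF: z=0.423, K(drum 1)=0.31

Drum 1:
Material balance + equilibrium reduce to Σ zᵢ(Kᵢ−1)/(1+ψ₁(Kᵢ−1)) = 0.
Check two-phase: ΣzᵢKᵢ = 1.701 > 1 and Σzᵢ/Kᵢ = 1.577 > 1, so g(0) = 0.701 > 0 and g(1) = -0.577 < 0.
Newton–Raphson from ψ₁ = 0.5:
  ψ₁ = 0.500: g = 0.0880, g' = -0.963 → ψ₁ = 0.591
  ψ₁ = 0.591: g = -0.0011, g' = -0.994 → ψ₁ = 0.590
Converged at ψ₁ = 0.590.
Drum-1 compositions:
  n-butane: x = 0.286, y = 0.779
  THF: x = 0.714, y = 0.221
Drum-2 feed = drum-1 vapor: z₂ = (0.7788, 0.2212).
Drum 2:
Let ψ₂ = V/F and solve Σ zᵢ(Kᵢ−1)/(1+ψ₂(Kᵢ−1)) = 0.
Check two-phase: ΣzᵢKᵢ = 1.182 > 1 and Σzᵢ/Kᵢ = 1.831 > 1, so g(0) = 0.182 > 0 and g(1) = -0.831 < 0.
Binary case is linear: z₁(K₁−1)(1+ψ₂(K₂−1)) + z₂(K₂−1)(1+ψ₂(K₁−1)) = 0
⇒ ψ₂ = [z₁(K₁−1)+z₂(K₂−1)] / [−(K₁−1)(K₂−1)] = 0.1824/0.3901 = 0.468
  n-butane: x = 0.638, y = 0.939
  THF: x = 0.362, y = 0.061

y_THF (drum 2) = 0.061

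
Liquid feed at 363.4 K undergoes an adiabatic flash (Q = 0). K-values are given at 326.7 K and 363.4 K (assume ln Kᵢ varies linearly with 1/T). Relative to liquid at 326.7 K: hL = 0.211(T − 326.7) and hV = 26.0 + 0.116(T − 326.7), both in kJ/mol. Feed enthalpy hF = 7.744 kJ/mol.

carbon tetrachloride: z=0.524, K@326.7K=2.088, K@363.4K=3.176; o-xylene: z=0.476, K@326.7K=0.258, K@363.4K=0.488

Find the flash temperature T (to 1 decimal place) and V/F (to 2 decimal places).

T = 328.0 K, V/F = 0.29

Adiabatic flash: solve Rachford–Rice at each trial T, then check hF = ψ·hV(T) + (1−ψ)·hL(T).
  T = 326.7 K: K = (2.088, 0.258), RR gives ψ = 0.269, H_out = 6.986 kJ/mol
  T = 363.4 K: K = (3.176, 0.488), RR gives ψ = 0.805, H_out = 25.860 kJ/mol
  T = 345.0 K: K = (2.603, 0.361), RR gives ψ = 0.522, H_out = 16.537 kJ/mol
  T = 335.9 K: K = (2.340, 0.307), RR gives ψ = 0.400, H_out = 12.003 kJ/mol
  T = 331.3 K: K = (2.212, 0.282), RR gives ψ = 0.337, H_out = 9.577 kJ/mol
  T = 329.0 K: K = (2.150, 0.270), RR gives ψ = 0.303, H_out = 8.306 kJ/mol
Linear interpolation between T = 326.7 (H_out = 6.986) and T = 329.0 (H_out = 8.306) on hF = 7.744 gives T ≈ 328.0 K, at which ψ = 0.29.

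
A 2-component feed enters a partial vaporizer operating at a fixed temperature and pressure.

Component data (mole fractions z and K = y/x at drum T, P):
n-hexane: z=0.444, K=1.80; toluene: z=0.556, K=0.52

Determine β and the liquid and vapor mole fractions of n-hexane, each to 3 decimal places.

β = 0.230, x_n-hexane = 0.375, y_n-hexane = 0.675

Rachford–Rice: g(β) = Σ zᵢ(Kᵢ−1)/(1+β(Kᵢ−1)) = 0.
Check two-phase: ΣzᵢKᵢ = 1.088 > 1 and Σzᵢ/Kᵢ = 1.316 > 1, so g(0) = 0.088 > 0 and g(1) = -0.316 < 0.
Binary case is linear: z₁(K₁−1)(1+β(K₂−1)) + z₂(K₂−1)(1+β(K₁−1)) = 0
⇒ β = [z₁(K₁−1)+z₂(K₂−1)] / [−(K₁−1)(K₂−1)] = 0.0883/0.3840 = 0.230
Compositions from xᵢ = zᵢ/(1+β(Kᵢ−1)), yᵢ = Kᵢxᵢ:
  n-hexane: x = 0.375, y = 0.675
  toluene: x = 0.625, y = 0.325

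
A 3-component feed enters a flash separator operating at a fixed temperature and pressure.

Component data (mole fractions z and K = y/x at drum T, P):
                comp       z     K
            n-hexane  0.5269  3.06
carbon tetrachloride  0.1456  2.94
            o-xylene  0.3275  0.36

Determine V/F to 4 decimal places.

V/F = 0.8897

Material balance + equilibrium reduce to Σ zᵢ(Kᵢ−1)/(1+V/F(Kᵢ−1)) = 0.
Check two-phase: ΣzᵢKᵢ = 2.1583 > 1 and Σzᵢ/Kᵢ = 1.1314 > 1, so g(0) = 1.1583 > 0 and g(1) = -0.1314 < 0.
Iterate (Newton) starting at V/F = 0.35:
  V/F = 0.3500: g = 0.52882, g' = -1.1721 → V/F = 0.8012
  V/F = 0.8012: g = 0.08993, g' = -0.9673 → V/F = 0.8942
  V/F = 0.8942: g = -0.00480, g' = -1.0833 → V/F = 0.8897
Converged at V/F = 0.8897.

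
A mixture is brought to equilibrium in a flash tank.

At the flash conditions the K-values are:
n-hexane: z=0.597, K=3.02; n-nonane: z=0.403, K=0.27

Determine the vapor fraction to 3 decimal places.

Material balance + equilibrium reduce to Σ zᵢ(Kᵢ−1)/(1+ψ(Kᵢ−1)) = 0.
g(0) = ΣzᵢKᵢ − 1 = 0.912 and g(1) = 1 − Σzᵢ/Kᵢ = -0.690, so a root lies in (0, 1).
Binary case is linear: z₁(K₁−1)(1+ψ(K₂−1)) + z₂(K₂−1)(1+ψ(K₁−1)) = 0
⇒ ψ = [z₁(K₁−1)+z₂(K₂−1)] / [−(K₁−1)(K₂−1)] = 0.9118/1.4746 = 0.618

ψ = 0.618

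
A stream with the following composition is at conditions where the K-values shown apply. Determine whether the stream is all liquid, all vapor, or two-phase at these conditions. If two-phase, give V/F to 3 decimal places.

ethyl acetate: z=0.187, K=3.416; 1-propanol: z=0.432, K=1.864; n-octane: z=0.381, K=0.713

ΣzᵢKᵢ = 1.716; Σzᵢ/Kᵢ = 0.821.
Since Σzᵢ/Kᵢ < 1 the mixture is above its dew point — single vapor phase.

all vapor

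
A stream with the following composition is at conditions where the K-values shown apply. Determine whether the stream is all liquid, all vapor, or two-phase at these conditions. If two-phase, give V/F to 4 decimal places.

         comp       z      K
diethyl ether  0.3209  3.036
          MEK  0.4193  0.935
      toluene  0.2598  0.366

ΣzᵢKᵢ = 1.4614; Σzᵢ/Kᵢ = 1.2640.
Both exceed 1, so a two-phase solution exists.
Material balance + equilibrium reduce to Σ zᵢ(Kᵢ−1)/(1+ψ(Kᵢ−1)) = 0.
Iterate (Newton) starting at ψ = 0.5:
  ψ = 0.5000: g = 0.05443, g' = -0.5524 → ψ = 0.5985
  ψ = 0.5985: g = 0.00069, g' = -0.5434 → ψ = 0.5998
Converged at ψ = 0.5998.

two-phase, V/F = 0.5998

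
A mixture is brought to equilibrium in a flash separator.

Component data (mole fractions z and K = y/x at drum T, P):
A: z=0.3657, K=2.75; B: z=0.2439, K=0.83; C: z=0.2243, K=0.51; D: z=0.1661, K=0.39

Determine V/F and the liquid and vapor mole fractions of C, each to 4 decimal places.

Material balance + equilibrium reduce to Σ zᵢ(Kᵢ−1)/(1+V/F(Kᵢ−1)) = 0.
Check two-phase: ΣzᵢKᵢ = 1.3873 > 1 and Σzᵢ/Kᵢ = 1.2925 > 1, so g(0) = 0.3873 > 0 and g(1) = -0.2925 < 0.
Newton iteration, V/F⁰ = 0.5:
  V/F = 0.5000: g = 0.00465, g' = -0.5494 → V/F = 0.5085
Converged at V/F = 0.5085.
Compositions from xᵢ = zᵢ/(1+V/F(Kᵢ−1)), yᵢ = Kᵢxᵢ:
  A: x = 0.1935, y = 0.5322
  B: x = 0.2670, y = 0.2216
  C: x = 0.2987, y = 0.1524
  D: x = 0.2408, y = 0.0939

V/F = 0.5085, x_C = 0.2987, y_C = 0.1524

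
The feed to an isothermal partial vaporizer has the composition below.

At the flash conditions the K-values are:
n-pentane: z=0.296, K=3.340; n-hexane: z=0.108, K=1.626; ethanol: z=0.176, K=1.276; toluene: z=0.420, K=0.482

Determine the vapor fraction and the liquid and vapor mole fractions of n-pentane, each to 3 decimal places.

Rachford–Rice: g(ψ) = Σ zᵢ(Kᵢ−1)/(1+ψ(Kᵢ−1)) = 0.
g(0) = ΣzᵢKᵢ − 1 = 0.591 and g(1) = 1 − Σzᵢ/Kᵢ = -0.164, so a root lies in (0, 1).
Newton–Raphson from ψ = 0.57:
  ψ = 0.570: g = 0.0799, g' = -0.557 → ψ = 0.713
  ψ = 0.713: g = 0.0018, g' = -0.541 → ψ = 0.717
Converged at ψ = 0.717.
Compositions from xᵢ = zᵢ/(1+ψ(Kᵢ−1)), yᵢ = Kᵢxᵢ:
  n-pentane: x = 0.111, y = 0.369
  n-hexane: x = 0.075, y = 0.121
  ethanol: x = 0.147, y = 0.187
  toluene: x = 0.668, y = 0.322

ψ = 0.717, x_n-pentane = 0.111, y_n-pentane = 0.369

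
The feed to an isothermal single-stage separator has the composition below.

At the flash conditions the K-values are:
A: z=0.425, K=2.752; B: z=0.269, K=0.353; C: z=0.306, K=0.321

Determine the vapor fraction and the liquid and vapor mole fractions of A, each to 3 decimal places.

Newton iteration, ψ⁰ = 0.67:
  ψ = 0.670: g = -0.3459, g' = -1.102 → ψ = 0.356
  ψ = 0.356: g = -0.0416, g' = -0.930 → ψ = 0.311
  ψ = 0.311: g = 0.0004, g' = -0.950 → ψ = 0.312
Converged at ψ = 0.312.
Compositions from xᵢ = zᵢ/(1+ψ(Kᵢ−1)), yᵢ = Kᵢxᵢ:
  A: x = 0.275, y = 0.756
  B: x = 0.337, y = 0.119
  C: x = 0.388, y = 0.125

ψ = 0.312, x_A = 0.275, y_A = 0.756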